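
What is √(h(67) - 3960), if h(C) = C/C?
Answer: I*√3959 ≈ 62.921*I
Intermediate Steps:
h(C) = 1
√(h(67) - 3960) = √(1 - 3960) = √(-3959) = I*√3959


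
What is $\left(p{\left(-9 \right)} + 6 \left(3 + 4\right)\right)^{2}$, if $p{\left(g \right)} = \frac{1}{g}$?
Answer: $\frac{142129}{81} \approx 1754.7$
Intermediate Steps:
$\left(p{\left(-9 \right)} + 6 \left(3 + 4\right)\right)^{2} = \left(\frac{1}{-9} + 6 \left(3 + 4\right)\right)^{2} = \left(- \frac{1}{9} + 6 \cdot 7\right)^{2} = \left(- \frac{1}{9} + 42\right)^{2} = \left(\frac{377}{9}\right)^{2} = \frac{142129}{81}$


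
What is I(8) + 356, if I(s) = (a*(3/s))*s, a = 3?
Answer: 365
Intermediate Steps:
I(s) = 9 (I(s) = (3*(3/s))*s = (9/s)*s = 9)
I(8) + 356 = 9 + 356 = 365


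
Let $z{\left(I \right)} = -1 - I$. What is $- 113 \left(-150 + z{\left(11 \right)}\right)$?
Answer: $18306$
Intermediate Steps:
$- 113 \left(-150 + z{\left(11 \right)}\right) = - 113 \left(-150 - 12\right) = \left(-113\right) \left(-162\right) = 18306$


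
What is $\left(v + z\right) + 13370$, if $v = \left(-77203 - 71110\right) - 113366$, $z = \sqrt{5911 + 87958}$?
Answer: $-248309 + \sqrt{93869} \approx -2.48 \cdot 10^{5}$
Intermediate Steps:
$z = \sqrt{93869} \approx 306.38$
$v = -261679$ ($v = -148313 - 113366 = -261679$)
$\left(v + z\right) + 13370 = \left(-261679 + \sqrt{93869}\right) + 13370 = -248309 + \sqrt{93869}$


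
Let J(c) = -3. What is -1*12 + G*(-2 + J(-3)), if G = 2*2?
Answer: -32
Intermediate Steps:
G = 4
-1*12 + G*(-2 + J(-3)) = -1*12 + 4*(-2 - 3) = -12 + 4*(-5) = -12 - 20 = -32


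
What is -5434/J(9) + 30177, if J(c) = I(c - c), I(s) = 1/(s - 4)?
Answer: 51913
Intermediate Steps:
I(s) = 1/(-4 + s)
J(c) = -¼ (J(c) = 1/(-4 + (c - c)) = 1/(-4 + 0) = 1/(-4) = -¼)
-5434/J(9) + 30177 = -5434/(-¼) + 30177 = -5434*(-4) + 30177 = 21736 + 30177 = 51913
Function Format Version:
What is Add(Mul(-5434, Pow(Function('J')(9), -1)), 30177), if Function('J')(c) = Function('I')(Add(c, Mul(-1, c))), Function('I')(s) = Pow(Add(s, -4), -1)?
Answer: 51913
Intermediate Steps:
Function('I')(s) = Pow(Add(-4, s), -1)
Function('J')(c) = Rational(-1, 4) (Function('J')(c) = Pow(Add(-4, Add(c, Mul(-1, c))), -1) = Pow(Add(-4, 0), -1) = Pow(-4, -1) = Rational(-1, 4))
Add(Mul(-5434, Pow(Function('J')(9), -1)), 30177) = Add(Mul(-5434, Pow(Rational(-1, 4), -1)), 30177) = Add(Mul(-5434, -4), 30177) = Add(21736, 30177) = 51913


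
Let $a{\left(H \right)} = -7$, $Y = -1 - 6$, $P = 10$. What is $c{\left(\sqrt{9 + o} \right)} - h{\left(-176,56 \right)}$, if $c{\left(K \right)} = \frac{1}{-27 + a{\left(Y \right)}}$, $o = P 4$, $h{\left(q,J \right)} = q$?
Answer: $\frac{5983}{34} \approx 175.97$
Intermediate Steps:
$Y = -7$ ($Y = -1 - 6 = -7$)
$o = 40$ ($o = 10 \cdot 4 = 40$)
$c{\left(K \right)} = - \frac{1}{34}$ ($c{\left(K \right)} = \frac{1}{-27 - 7} = \frac{1}{-34} = - \frac{1}{34}$)
$c{\left(\sqrt{9 + o} \right)} - h{\left(-176,56 \right)} = - \frac{1}{34} - -176 = - \frac{1}{34} + 176 = \frac{5983}{34}$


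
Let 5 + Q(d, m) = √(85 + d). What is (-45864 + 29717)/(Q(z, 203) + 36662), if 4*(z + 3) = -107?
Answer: -2367602316/5374942375 + 32294*√221/5374942375 ≈ -0.44040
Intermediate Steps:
z = -119/4 (z = -3 + (¼)*(-107) = -3 - 107/4 = -119/4 ≈ -29.750)
Q(d, m) = -5 + √(85 + d)
(-45864 + 29717)/(Q(z, 203) + 36662) = (-45864 + 29717)/((-5 + √(85 - 119/4)) + 36662) = -16147/((-5 + √(221/4)) + 36662) = -16147/((-5 + √221/2) + 36662) = -16147/(36657 + √221/2)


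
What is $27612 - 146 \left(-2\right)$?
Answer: $27904$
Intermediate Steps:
$27612 - 146 \left(-2\right) = 27612 - -292 = 27612 + 292 = 27904$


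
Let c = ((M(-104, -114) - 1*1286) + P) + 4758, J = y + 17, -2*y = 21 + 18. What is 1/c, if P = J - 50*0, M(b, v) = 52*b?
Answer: -2/3877 ≈ -0.00051586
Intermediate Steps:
y = -39/2 (y = -(21 + 18)/2 = -1/2*39 = -39/2 ≈ -19.500)
J = -5/2 (J = -39/2 + 17 = -5/2 ≈ -2.5000)
P = -5/2 (P = -5/2 - 50*0 = -5/2 + 0 = -5/2 ≈ -2.5000)
c = -3877/2 (c = ((52*(-104) - 1*1286) - 5/2) + 4758 = ((-5408 - 1286) - 5/2) + 4758 = (-6694 - 5/2) + 4758 = -13393/2 + 4758 = -3877/2 ≈ -1938.5)
1/c = 1/(-3877/2) = -2/3877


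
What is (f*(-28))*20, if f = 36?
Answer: -20160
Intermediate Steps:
(f*(-28))*20 = (36*(-28))*20 = -1008*20 = -20160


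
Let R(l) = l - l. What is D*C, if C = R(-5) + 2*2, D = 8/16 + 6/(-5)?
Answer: -14/5 ≈ -2.8000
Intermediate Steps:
R(l) = 0
D = -7/10 (D = 8*(1/16) + 6*(-⅕) = ½ - 6/5 = -7/10 ≈ -0.70000)
C = 4 (C = 0 + 2*2 = 0 + 4 = 4)
D*C = -7/10*4 = -14/5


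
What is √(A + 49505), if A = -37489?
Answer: 4*√751 ≈ 109.62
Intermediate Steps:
√(A + 49505) = √(-37489 + 49505) = √12016 = 4*√751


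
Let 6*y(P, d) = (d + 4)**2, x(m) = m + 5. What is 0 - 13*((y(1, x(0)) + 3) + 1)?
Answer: -455/2 ≈ -227.50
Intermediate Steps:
x(m) = 5 + m
y(P, d) = (4 + d)**2/6 (y(P, d) = (d + 4)**2/6 = (4 + d)**2/6)
0 - 13*((y(1, x(0)) + 3) + 1) = 0 - 13*(((4 + (5 + 0))**2/6 + 3) + 1) = 0 - 13*(((4 + 5)**2/6 + 3) + 1) = 0 - 13*(((1/6)*9**2 + 3) + 1) = 0 - 13*(((1/6)*81 + 3) + 1) = 0 - 13*((27/2 + 3) + 1) = 0 - 13*(33/2 + 1) = 0 - 13*35/2 = 0 - 455/2 = -455/2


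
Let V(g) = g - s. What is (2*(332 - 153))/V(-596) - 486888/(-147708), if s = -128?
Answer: 2430335/960102 ≈ 2.5313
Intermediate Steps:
V(g) = 128 + g (V(g) = g - 1*(-128) = g + 128 = 128 + g)
(2*(332 - 153))/V(-596) - 486888/(-147708) = (2*(332 - 153))/(128 - 596) - 486888/(-147708) = (2*179)/(-468) - 486888*(-1/147708) = 358*(-1/468) + 40574/12309 = -179/234 + 40574/12309 = 2430335/960102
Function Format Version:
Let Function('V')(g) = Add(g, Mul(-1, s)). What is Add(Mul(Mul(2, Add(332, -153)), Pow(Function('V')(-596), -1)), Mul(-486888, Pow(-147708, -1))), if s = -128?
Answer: Rational(2430335, 960102) ≈ 2.5313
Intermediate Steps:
Function('V')(g) = Add(128, g) (Function('V')(g) = Add(g, Mul(-1, -128)) = Add(g, 128) = Add(128, g))
Add(Mul(Mul(2, Add(332, -153)), Pow(Function('V')(-596), -1)), Mul(-486888, Pow(-147708, -1))) = Add(Mul(Mul(2, Add(332, -153)), Pow(Add(128, -596), -1)), Mul(-486888, Pow(-147708, -1))) = Add(Mul(Mul(2, 179), Pow(-468, -1)), Mul(-486888, Rational(-1, 147708))) = Add(Mul(358, Rational(-1, 468)), Rational(40574, 12309)) = Add(Rational(-179, 234), Rational(40574, 12309)) = Rational(2430335, 960102)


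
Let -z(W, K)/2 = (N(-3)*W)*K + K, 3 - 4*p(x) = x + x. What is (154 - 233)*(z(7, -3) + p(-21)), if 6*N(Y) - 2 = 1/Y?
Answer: -27413/12 ≈ -2284.4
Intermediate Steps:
N(Y) = 1/3 + 1/(6*Y) (N(Y) = 1/3 + (1/Y)/6 = 1/3 + 1/(6*Y))
p(x) = 3/4 - x/2 (p(x) = 3/4 - (x + x)/4 = 3/4 - x/2)
z(W, K) = -2*K - 5*K*W/9 (z(W, K) = -2*((((1/6)*(1 + 2*(-3))/(-3))*W)*K + K) = -2*((((1/6)*(-1/3)*(1 - 6))*W)*K + K) = -2*((((1/6)*(-1/3)*(-5))*W)*K + K) = -2*((5*W/18)*K + K) = -2*(5*K*W/18 + K) = -2*(K + 5*K*W/18) = -2*K - 5*K*W/9)
(154 - 233)*(z(7, -3) + p(-21)) = (154 - 233)*(-1/9*(-3)*(18 + 5*7) + (3/4 - 1/2*(-21))) = -79*(-1/9*(-3)*(18 + 35) + (3/4 + 21/2)) = -79*(-1/9*(-3)*53 + 45/4) = -79*(53/3 + 45/4) = -79*347/12 = -27413/12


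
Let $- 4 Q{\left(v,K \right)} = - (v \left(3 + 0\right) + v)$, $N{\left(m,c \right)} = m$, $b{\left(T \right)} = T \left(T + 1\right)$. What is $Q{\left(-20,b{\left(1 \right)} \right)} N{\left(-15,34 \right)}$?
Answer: $300$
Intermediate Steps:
$b{\left(T \right)} = T \left(1 + T\right)$
$Q{\left(v,K \right)} = v$ ($Q{\left(v,K \right)} = - \frac{\left(-1\right) \left(v \left(3 + 0\right) + v\right)}{4} = - \frac{\left(-1\right) \left(v 3 + v\right)}{4} = - \frac{\left(-1\right) \left(3 v + v\right)}{4} = - \frac{\left(-1\right) 4 v}{4} = - \frac{\left(-4\right) v}{4} = v$)
$Q{\left(-20,b{\left(1 \right)} \right)} N{\left(-15,34 \right)} = \left(-20\right) \left(-15\right) = 300$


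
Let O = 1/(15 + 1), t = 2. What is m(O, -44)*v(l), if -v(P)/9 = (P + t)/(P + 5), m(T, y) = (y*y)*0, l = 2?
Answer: 0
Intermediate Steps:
O = 1/16 ≈ 0.062500
m(T, y) = 0 (m(T, y) = y**2*0 = 0)
v(P) = -9*(2 + P)/(5 + P) (v(P) = -9*(P + 2)/(P + 5) = -9*(2 + P)/(5 + P))
m(O, -44)*v(l) = 0*(9*(-2 - 1*2)/(5 + 2)) = 0*(9*(-2 - 2)/7) = 0*(9*(1/7)*(-4)) = 0*(-36/7) = 0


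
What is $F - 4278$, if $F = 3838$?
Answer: $-440$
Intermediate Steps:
$F - 4278 = 3838 - 4278 = -440$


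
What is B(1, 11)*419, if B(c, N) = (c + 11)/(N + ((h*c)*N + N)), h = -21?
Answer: -5028/209 ≈ -24.057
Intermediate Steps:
B(c, N) = (11 + c)/(2*N - 21*N*c) (B(c, N) = (c + 11)/(N + ((-21*c)*N + N)) = (11 + c)/(N + (-21*N*c + N)) = (11 + c)/(N + (N - 21*N*c)) = (11 + c)/(2*N - 21*N*c))
B(1, 11)*419 = ((11 + 1)/(11*(2 - 21*1)))*419 = ((1/11)*12/(2 - 21))*419 = ((1/11)*12/(-19))*419 = ((1/11)*(-1/19)*12)*419 = -12/209*419 = -5028/209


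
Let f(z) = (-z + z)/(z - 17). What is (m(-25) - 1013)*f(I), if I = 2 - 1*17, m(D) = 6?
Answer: 0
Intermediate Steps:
I = -15 (I = 2 - 17 = -15)
f(z) = 0 (f(z) = 0/(-17 + z) = 0)
(m(-25) - 1013)*f(I) = (6 - 1013)*0 = -1007*0 = 0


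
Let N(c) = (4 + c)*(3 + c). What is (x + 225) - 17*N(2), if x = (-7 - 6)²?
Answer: -116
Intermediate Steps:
N(c) = (3 + c)*(4 + c)
x = 169 (x = (-13)² = 169)
(x + 225) - 17*N(2) = (169 + 225) - 17*(12 + 2² + 7*2) = 394 - 17*(12 + 4 + 14) = 394 - 17*30 = 394 - 510 = -116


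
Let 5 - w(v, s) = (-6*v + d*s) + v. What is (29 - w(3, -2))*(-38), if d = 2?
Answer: -190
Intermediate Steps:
w(v, s) = 5 - 2*s + 5*v (w(v, s) = 5 - ((-6*v + 2*s) + v) = 5 - (-5*v + 2*s) = 5 + (-2*s + 5*v) = 5 - 2*s + 5*v)
(29 - w(3, -2))*(-38) = (29 - (5 - 2*(-2) + 5*3))*(-38) = (29 - (5 + 4 + 15))*(-38) = (29 - 1*24)*(-38) = (29 - 24)*(-38) = 5*(-38) = -190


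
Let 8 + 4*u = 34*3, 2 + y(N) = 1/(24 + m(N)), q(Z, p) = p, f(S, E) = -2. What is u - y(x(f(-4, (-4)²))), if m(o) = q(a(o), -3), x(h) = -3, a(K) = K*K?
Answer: 1069/42 ≈ 25.452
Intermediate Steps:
a(K) = K²
m(o) = -3
y(N) = -41/21 (y(N) = -2 + 1/(24 - 3) = -2 + 1/21 = -41/21)
u = 47/2 (u = -2 + (34*3)/4 = -2 + (¼)*102 = -2 + 51/2 = 47/2 ≈ 23.500)
u - y(x(f(-4, (-4)²))) = 47/2 - 1*(-41/21) = 47/2 + 41/21 = 1069/42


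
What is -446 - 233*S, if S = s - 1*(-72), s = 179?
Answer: -58929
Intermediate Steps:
S = 251 (S = 179 - 1*(-72) = 179 + 72 = 251)
-446 - 233*S = -446 - 233*251 = -446 - 58483 = -58929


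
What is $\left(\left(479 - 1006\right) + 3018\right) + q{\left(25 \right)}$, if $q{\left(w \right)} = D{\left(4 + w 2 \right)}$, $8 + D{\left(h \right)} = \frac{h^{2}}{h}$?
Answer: $2537$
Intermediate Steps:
$D{\left(h \right)} = -8 + h$ ($D{\left(h \right)} = -8 + \frac{h^{2}}{h} = -8 + h$)
$q{\left(w \right)} = -4 + 2 w$ ($q{\left(w \right)} = -8 + \left(4 + w 2\right) = -8 + \left(4 + 2 w\right) = -4 + 2 w$)
$\left(\left(479 - 1006\right) + 3018\right) + q{\left(25 \right)} = \left(\left(479 - 1006\right) + 3018\right) + \left(-4 + 2 \cdot 25\right) = \left(\left(479 - 1006\right) + 3018\right) + \left(-4 + 50\right) = \left(-527 + 3018\right) + 46 = 2491 + 46 = 2537$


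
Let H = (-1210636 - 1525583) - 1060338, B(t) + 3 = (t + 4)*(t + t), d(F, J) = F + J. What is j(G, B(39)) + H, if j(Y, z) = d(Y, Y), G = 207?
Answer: -3796143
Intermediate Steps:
B(t) = -3 + 2*t*(4 + t) (B(t) = -3 + (t + 4)*(t + t) = -3 + (4 + t)*(2*t) = -3 + 2*t*(4 + t))
j(Y, z) = 2*Y (j(Y, z) = Y + Y = 2*Y)
H = -3796557 (H = -2736219 - 1060338 = -3796557)
j(G, B(39)) + H = 2*207 - 3796557 = 414 - 3796557 = -3796143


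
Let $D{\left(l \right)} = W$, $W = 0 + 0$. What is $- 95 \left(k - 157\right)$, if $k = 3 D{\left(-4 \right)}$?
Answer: $14915$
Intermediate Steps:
$W = 0$
$D{\left(l \right)} = 0$
$k = 0$ ($k = 3 \cdot 0 = 0$)
$- 95 \left(k - 157\right) = - 95 \left(0 - 157\right) = \left(-95\right) \left(-157\right) = 14915$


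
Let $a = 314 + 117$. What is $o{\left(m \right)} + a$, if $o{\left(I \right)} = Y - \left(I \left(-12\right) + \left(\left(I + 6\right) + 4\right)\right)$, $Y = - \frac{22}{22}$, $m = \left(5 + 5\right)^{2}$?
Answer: $1520$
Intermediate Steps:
$m = 100$ ($m = 10^{2} = 100$)
$a = 431$
$Y = -1$ ($Y = \left(-22\right) \frac{1}{22} = -1$)
$o{\left(I \right)} = -11 + 11 I$ ($o{\left(I \right)} = -1 - \left(I \left(-12\right) + \left(\left(I + 6\right) + 4\right)\right) = -1 - \left(- 12 I + \left(\left(6 + I\right) + 4\right)\right) = -1 - \left(- 12 I + \left(10 + I\right)\right) = -1 - \left(10 - 11 I\right) = -1 + \left(-10 + 11 I\right) = -11 + 11 I$)
$o{\left(m \right)} + a = \left(-11 + 11 \cdot 100\right) + 431 = \left(-11 + 1100\right) + 431 = 1089 + 431 = 1520$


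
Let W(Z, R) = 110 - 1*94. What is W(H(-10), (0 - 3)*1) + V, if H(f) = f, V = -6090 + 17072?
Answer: 10998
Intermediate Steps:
V = 10982
W(Z, R) = 16 (W(Z, R) = 110 - 94 = 16)
W(H(-10), (0 - 3)*1) + V = 16 + 10982 = 10998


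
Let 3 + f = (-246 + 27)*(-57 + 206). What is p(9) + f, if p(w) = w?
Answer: -32625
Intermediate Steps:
f = -32634 (f = -3 + (-246 + 27)*(-57 + 206) = -3 - 219*149 = -3 - 32631 = -32634)
p(9) + f = 9 - 32634 = -32625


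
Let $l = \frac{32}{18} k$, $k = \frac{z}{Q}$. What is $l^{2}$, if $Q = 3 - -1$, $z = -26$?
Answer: $\frac{10816}{81} \approx 133.53$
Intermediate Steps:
$Q = 4$ ($Q = 3 + 1 = 4$)
$k = - \frac{13}{2}$ ($k = - \frac{26}{4} = \left(-26\right) \frac{1}{4} = - \frac{13}{2} \approx -6.5$)
$l = - \frac{104}{9}$ ($l = \frac{32}{18} \left(- \frac{13}{2}\right) = 32 \cdot \frac{1}{18} \left(- \frac{13}{2}\right) = \frac{16}{9} \left(- \frac{13}{2}\right) = - \frac{104}{9} \approx -11.556$)
$l^{2} = \left(- \frac{104}{9}\right)^{2} = \frac{10816}{81}$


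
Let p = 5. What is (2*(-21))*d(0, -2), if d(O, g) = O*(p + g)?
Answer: 0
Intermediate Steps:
d(O, g) = O*(5 + g)
(2*(-21))*d(0, -2) = (2*(-21))*(0*(5 - 2)) = -0*3 = -42*0 = 0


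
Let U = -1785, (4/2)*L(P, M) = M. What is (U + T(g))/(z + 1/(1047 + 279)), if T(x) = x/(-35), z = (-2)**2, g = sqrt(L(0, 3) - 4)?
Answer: -473382/1061 - 663*I*sqrt(10)/185675 ≈ -446.17 - 0.011292*I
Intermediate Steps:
L(P, M) = M/2
g = I*sqrt(10)/2 (g = sqrt((1/2)*3 - 4) = sqrt(3/2 - 4) = sqrt(-5/2) = I*sqrt(10)/2 ≈ 1.5811*I)
z = 4
T(x) = -x/35 (T(x) = x*(-1/35) = -x/35)
(U + T(g))/(z + 1/(1047 + 279)) = (-1785 - I*sqrt(10)/70)/(4 + 1/(1047 + 279)) = (-1785 - I*sqrt(10)/70)/(4 + 1/1326) = (-1785 - I*sqrt(10)/70)/(5305/1326) = (-1785 - I*sqrt(10)/70)*(1326/5305) = -473382/1061 - 663*I*sqrt(10)/185675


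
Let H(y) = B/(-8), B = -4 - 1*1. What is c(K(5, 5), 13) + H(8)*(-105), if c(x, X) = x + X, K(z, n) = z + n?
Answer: -341/8 ≈ -42.625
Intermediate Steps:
K(z, n) = n + z
c(x, X) = X + x
B = -5 (B = -4 - 1 = -5)
H(y) = 5/8 (H(y) = -5/(-8) = -5*(-1/8) = 5/8)
c(K(5, 5), 13) + H(8)*(-105) = (13 + (5 + 5)) + (5/8)*(-105) = (13 + 10) - 525/8 = 23 - 525/8 = -341/8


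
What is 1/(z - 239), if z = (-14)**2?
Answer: -1/43 ≈ -0.023256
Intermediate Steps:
z = 196
1/(z - 239) = 1/(196 - 239) = 1/(-43) = -1/43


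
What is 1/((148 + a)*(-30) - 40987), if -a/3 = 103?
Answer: -1/36157 ≈ -2.7657e-5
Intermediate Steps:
a = -309 (a = -3*103 = -309)
1/((148 + a)*(-30) - 40987) = 1/((148 - 309)*(-30) - 40987) = 1/(-161*(-30) - 40987) = 1/(4830 - 40987) = 1/(-36157) = -1/36157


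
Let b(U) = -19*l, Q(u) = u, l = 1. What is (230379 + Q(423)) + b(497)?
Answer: 230783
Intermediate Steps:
b(U) = -19 (b(U) = -19*1 = -19)
(230379 + Q(423)) + b(497) = (230379 + 423) - 19 = 230802 - 19 = 230783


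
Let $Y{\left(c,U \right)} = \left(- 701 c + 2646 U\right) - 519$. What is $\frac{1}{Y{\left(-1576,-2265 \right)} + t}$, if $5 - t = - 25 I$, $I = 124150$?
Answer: $- \frac{1}{1785178} \approx -5.6017 \cdot 10^{-7}$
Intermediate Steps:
$t = 3103755$ ($t = 5 - \left(-25\right) 124150 = 5 - -3103750 = 5 + 3103750 = 3103755$)
$Y{\left(c,U \right)} = -519 - 701 c + 2646 U$
$\frac{1}{Y{\left(-1576,-2265 \right)} + t} = \frac{1}{\left(-519 - -1104776 + 2646 \left(-2265\right)\right) + 3103755} = \frac{1}{\left(-519 + 1104776 - 5993190\right) + 3103755} = \frac{1}{-4888933 + 3103755} = \frac{1}{-1785178} = - \frac{1}{1785178}$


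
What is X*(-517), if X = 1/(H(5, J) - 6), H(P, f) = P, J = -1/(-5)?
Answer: 517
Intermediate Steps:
J = 1/5 (J = -1*(-1/5) = 1/5 ≈ 0.20000)
X = -1 (X = 1/(5 - 6) = 1/(-1) = -1)
X*(-517) = -1*(-517) = 517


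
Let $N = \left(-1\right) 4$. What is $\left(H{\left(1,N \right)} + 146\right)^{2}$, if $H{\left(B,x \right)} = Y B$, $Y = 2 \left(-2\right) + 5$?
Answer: $21609$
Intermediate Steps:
$N = -4$
$Y = 1$ ($Y = -4 + 5 = 1$)
$H{\left(B,x \right)} = B$ ($H{\left(B,x \right)} = 1 B = B$)
$\left(H{\left(1,N \right)} + 146\right)^{2} = \left(1 + 146\right)^{2} = 147^{2} = 21609$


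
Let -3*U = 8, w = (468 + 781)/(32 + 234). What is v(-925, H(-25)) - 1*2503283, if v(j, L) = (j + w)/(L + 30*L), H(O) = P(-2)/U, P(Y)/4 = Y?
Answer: -61926459655/24738 ≈ -2.5033e+6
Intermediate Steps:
P(Y) = 4*Y
w = 1249/266 ≈ 4.6955
U = -8/3 (U = -⅓*8 = -8/3 ≈ -2.6667)
H(O) = 3 (H(O) = (4*(-2))/(-8/3) = -8*(-3/8) = 3)
v(j, L) = (1249/266 + j)/(31*L) (v(j, L) = (j + 1249/266)/(L + 30*L) = (1249/266 + j)/((31*L)) = (1249/266 + j)*(1/(31*L)) = (1249/266 + j)/(31*L))
v(-925, H(-25)) - 1*2503283 = (1/8246)*(1249 + 266*(-925))/3 - 1*2503283 = (1/8246)*(⅓)*(1249 - 246050) - 2503283 = (1/8246)*(⅓)*(-244801) - 2503283 = -244801/24738 - 2503283 = -61926459655/24738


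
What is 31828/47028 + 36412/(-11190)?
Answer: -18836503/7308935 ≈ -2.5772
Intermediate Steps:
31828/47028 + 36412/(-11190) = 31828*(1/47028) + 36412*(-1/11190) = 7957/11757 - 18206/5595 = -18836503/7308935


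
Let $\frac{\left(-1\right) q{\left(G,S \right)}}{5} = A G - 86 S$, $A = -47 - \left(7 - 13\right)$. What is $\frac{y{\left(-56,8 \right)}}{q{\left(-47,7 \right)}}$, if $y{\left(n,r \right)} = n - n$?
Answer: $0$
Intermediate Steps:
$A = -41$ ($A = -47 - \left(7 - 13\right) = -47 - -6 = -47 + 6 = -41$)
$y{\left(n,r \right)} = 0$
$q{\left(G,S \right)} = 205 G + 430 S$ ($q{\left(G,S \right)} = - 5 \left(- 41 G - 86 S\right) = - 5 \left(- 86 S - 41 G\right) = 205 G + 430 S$)
$\frac{y{\left(-56,8 \right)}}{q{\left(-47,7 \right)}} = \frac{0}{205 \left(-47\right) + 430 \cdot 7} = \frac{0}{-9635 + 3010} = \frac{0}{-6625} = 0 \left(- \frac{1}{6625}\right) = 0$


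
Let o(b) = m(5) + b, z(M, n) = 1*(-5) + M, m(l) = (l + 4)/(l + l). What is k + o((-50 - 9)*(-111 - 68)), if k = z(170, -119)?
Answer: 107269/10 ≈ 10727.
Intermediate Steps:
m(l) = (4 + l)/(2*l) (m(l) = (4 + l)/((2*l)) = (4 + l)*(1/(2*l)) = (4 + l)/(2*l))
z(M, n) = -5 + M
o(b) = 9/10 + b (o(b) = (1/2)*(4 + 5)/5 + b = (1/2)*(1/5)*9 + b = 9/10 + b)
k = 165 (k = -5 + 170 = 165)
k + o((-50 - 9)*(-111 - 68)) = 165 + (9/10 + (-50 - 9)*(-111 - 68)) = 165 + (9/10 - 59*(-179)) = 165 + (9/10 + 10561) = 165 + 105619/10 = 107269/10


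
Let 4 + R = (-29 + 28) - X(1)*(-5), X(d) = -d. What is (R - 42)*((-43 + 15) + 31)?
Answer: -156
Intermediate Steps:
R = -10 (R = -4 + ((-29 + 28) - (-1*1)*(-5)) = -4 + (-1 - (-1)*(-5)) = -4 + (-1 - 1*5) = -4 + (-1 - 5) = -4 - 6 = -10)
(R - 42)*((-43 + 15) + 31) = (-10 - 42)*((-43 + 15) + 31) = -52*(-28 + 31) = -52*3 = -156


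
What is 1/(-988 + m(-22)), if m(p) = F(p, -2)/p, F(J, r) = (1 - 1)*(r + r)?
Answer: -1/988 ≈ -0.0010121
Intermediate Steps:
F(J, r) = 0 (F(J, r) = 0*(2*r) = 0)
m(p) = 0 (m(p) = 0/p = 0)
1/(-988 + m(-22)) = 1/(-988 + 0) = 1/(-988) = -1/988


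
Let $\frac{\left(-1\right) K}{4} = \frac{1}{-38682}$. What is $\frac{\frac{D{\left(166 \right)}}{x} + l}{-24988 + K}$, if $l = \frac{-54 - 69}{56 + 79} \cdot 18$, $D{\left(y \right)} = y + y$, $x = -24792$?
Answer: $\frac{3279272997}{4992415718980} \approx 0.00065685$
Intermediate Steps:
$D{\left(y \right)} = 2 y$
$K = \frac{2}{19341}$ ($K = - \frac{4}{-38682} = \left(-4\right) \left(- \frac{1}{38682}\right) = \frac{2}{19341} \approx 0.00010341$)
$l = - \frac{82}{5}$ ($l = - \frac{123}{135} \cdot 18 = \left(-123\right) \frac{1}{135} \cdot 18 = \left(- \frac{41}{45}\right) 18 = - \frac{82}{5} \approx -16.4$)
$\frac{\frac{D{\left(166 \right)}}{x} + l}{-24988 + K} = \frac{\frac{2 \cdot 166}{-24792} - \frac{82}{5}}{-24988 + \frac{2}{19341}} = \frac{332 \left(- \frac{1}{24792}\right) - \frac{82}{5}}{- \frac{483292906}{19341}} = \left(- \frac{83}{6198} - \frac{82}{5}\right) \left(- \frac{19341}{483292906}\right) = \left(- \frac{508651}{30990}\right) \left(- \frac{19341}{483292906}\right) = \frac{3279272997}{4992415718980}$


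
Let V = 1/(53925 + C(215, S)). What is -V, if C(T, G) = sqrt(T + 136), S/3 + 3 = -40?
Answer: -17975/969301758 + sqrt(39)/969301758 ≈ -1.8538e-5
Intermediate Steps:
S = -129 (S = -9 + 3*(-40) = -9 - 120 = -129)
C(T, G) = sqrt(136 + T)
V = 1/(53925 + 3*sqrt(39)) (V = 1/(53925 + sqrt(136 + 215)) = 1/(53925 + sqrt(351)) = 1/(53925 + 3*sqrt(39)) ≈ 1.8538e-5)
-V = -(17975/969301758 - sqrt(39)/969301758) = -17975/969301758 + sqrt(39)/969301758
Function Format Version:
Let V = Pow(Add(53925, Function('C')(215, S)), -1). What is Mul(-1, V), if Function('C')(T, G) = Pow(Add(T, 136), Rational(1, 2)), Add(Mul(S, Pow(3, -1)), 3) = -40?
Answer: Add(Rational(-17975, 969301758), Mul(Rational(1, 969301758), Pow(39, Rational(1, 2)))) ≈ -1.8538e-5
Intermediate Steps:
S = -129 (S = Add(-9, Mul(3, -40)) = Add(-9, -120) = -129)
Function('C')(T, G) = Pow(Add(136, T), Rational(1, 2))
V = Pow(Add(53925, Mul(3, Pow(39, Rational(1, 2)))), -1) (V = Pow(Add(53925, Pow(Add(136, 215), Rational(1, 2))), -1) = Pow(Add(53925, Pow(351, Rational(1, 2))), -1) = Pow(Add(53925, Mul(3, Pow(39, Rational(1, 2)))), -1) ≈ 1.8538e-5)
Mul(-1, V) = Mul(-1, Add(Rational(17975, 969301758), Mul(Rational(-1, 969301758), Pow(39, Rational(1, 2))))) = Add(Rational(-17975, 969301758), Mul(Rational(1, 969301758), Pow(39, Rational(1, 2))))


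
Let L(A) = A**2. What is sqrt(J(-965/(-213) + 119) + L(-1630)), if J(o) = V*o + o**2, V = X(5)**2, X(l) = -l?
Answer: 2*sqrt(30343332211)/213 ≈ 1635.6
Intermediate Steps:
V = 25 (V = (-1*5)**2 = (-5)**2 = 25)
J(o) = o**2 + 25*o (J(o) = 25*o + o**2 = o**2 + 25*o)
sqrt(J(-965/(-213) + 119) + L(-1630)) = sqrt((-965/(-213) + 119)*(25 + (-965/(-213) + 119)) + (-1630)**2) = sqrt((-965*(-1/213) + 119)*(25 + (-965*(-1/213) + 119)) + 2656900) = sqrt((965/213 + 119)*(25 + (965/213 + 119)) + 2656900) = sqrt(26312*(25 + 26312/213)/213 + 2656900) = sqrt((26312/213)*(31637/213) + 2656900) = sqrt(832432744/45369 + 2656900) = sqrt(121373328844/45369) = 2*sqrt(30343332211)/213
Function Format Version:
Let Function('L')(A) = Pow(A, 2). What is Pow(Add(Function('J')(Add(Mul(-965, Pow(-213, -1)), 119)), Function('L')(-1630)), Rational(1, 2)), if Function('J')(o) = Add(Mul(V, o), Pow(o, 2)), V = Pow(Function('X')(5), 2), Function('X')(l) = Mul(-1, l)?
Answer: Mul(Rational(2, 213), Pow(30343332211, Rational(1, 2))) ≈ 1635.6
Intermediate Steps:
V = 25 (V = Pow(Mul(-1, 5), 2) = Pow(-5, 2) = 25)
Function('J')(o) = Add(Pow(o, 2), Mul(25, o)) (Function('J')(o) = Add(Mul(25, o), Pow(o, 2)) = Add(Pow(o, 2), Mul(25, o)))
Pow(Add(Function('J')(Add(Mul(-965, Pow(-213, -1)), 119)), Function('L')(-1630)), Rational(1, 2)) = Pow(Add(Mul(Add(Mul(-965, Pow(-213, -1)), 119), Add(25, Add(Mul(-965, Pow(-213, -1)), 119))), Pow(-1630, 2)), Rational(1, 2)) = Pow(Add(Mul(Add(Mul(-965, Rational(-1, 213)), 119), Add(25, Add(Mul(-965, Rational(-1, 213)), 119))), 2656900), Rational(1, 2)) = Pow(Add(Mul(Add(Rational(965, 213), 119), Add(25, Add(Rational(965, 213), 119))), 2656900), Rational(1, 2)) = Pow(Add(Mul(Rational(26312, 213), Add(25, Rational(26312, 213))), 2656900), Rational(1, 2)) = Pow(Add(Mul(Rational(26312, 213), Rational(31637, 213)), 2656900), Rational(1, 2)) = Pow(Add(Rational(832432744, 45369), 2656900), Rational(1, 2)) = Pow(Rational(121373328844, 45369), Rational(1, 2)) = Mul(Rational(2, 213), Pow(30343332211, Rational(1, 2)))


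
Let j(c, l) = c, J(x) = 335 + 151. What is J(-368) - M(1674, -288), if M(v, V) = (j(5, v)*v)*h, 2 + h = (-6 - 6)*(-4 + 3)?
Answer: -83214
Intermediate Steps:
J(x) = 486
h = 10 (h = -2 + (-6 - 6)*(-4 + 3) = -2 - 12*(-1) = -2 + 12 = 10)
M(v, V) = 50*v (M(v, V) = (5*v)*10 = 50*v)
J(-368) - M(1674, -288) = 486 - 50*1674 = 486 - 1*83700 = 486 - 83700 = -83214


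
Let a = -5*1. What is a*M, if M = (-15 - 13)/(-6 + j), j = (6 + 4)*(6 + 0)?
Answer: 70/27 ≈ 2.5926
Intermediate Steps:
j = 60 (j = 10*6 = 60)
M = -14/27 (M = (-15 - 13)/(-6 + 60) = -28/54 = -28*1/54 = -14/27 ≈ -0.51852)
a = -5
a*M = -5*(-14/27) = 70/27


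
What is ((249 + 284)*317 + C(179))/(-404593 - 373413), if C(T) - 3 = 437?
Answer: -169401/778006 ≈ -0.21774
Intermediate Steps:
C(T) = 440 (C(T) = 3 + 437 = 440)
((249 + 284)*317 + C(179))/(-404593 - 373413) = ((249 + 284)*317 + 440)/(-404593 - 373413) = (533*317 + 440)/(-778006) = (168961 + 440)*(-1/778006) = 169401*(-1/778006) = -169401/778006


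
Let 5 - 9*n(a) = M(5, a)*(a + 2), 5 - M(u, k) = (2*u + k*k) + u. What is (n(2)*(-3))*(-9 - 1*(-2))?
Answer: 427/3 ≈ 142.33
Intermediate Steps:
M(u, k) = 5 - k² - 3*u (M(u, k) = 5 - ((2*u + k*k) + u) = 5 - ((2*u + k²) + u) = 5 - ((k² + 2*u) + u) = 5 - (k² + 3*u) = 5 + (-k² - 3*u) = 5 - k² - 3*u)
n(a) = 5/9 - (-10 - a²)*(2 + a)/9 (n(a) = 5/9 - (5 - a² - 3*5)*(a + 2)/9 = 5/9 - (5 - a² - 15)*(2 + a)/9 = 5/9 - (-10 - a²)*(2 + a)/9)
(n(2)*(-3))*(-9 - 1*(-2)) = ((25/9 + (2/9)*2² + (⅑)*2*(10 + 2²))*(-3))*(-9 - 1*(-2)) = ((25/9 + (2/9)*4 + (⅑)*2*(10 + 4))*(-3))*(-9 + 2) = ((25/9 + 8/9 + (⅑)*2*14)*(-3))*(-7) = ((25/9 + 8/9 + 28/9)*(-3))*(-7) = ((61/9)*(-3))*(-7) = -61/3*(-7) = 427/3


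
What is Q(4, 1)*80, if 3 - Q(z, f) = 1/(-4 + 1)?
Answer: 800/3 ≈ 266.67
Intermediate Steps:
Q(z, f) = 10/3 (Q(z, f) = 3 - 1/(-4 + 1) = 3 - 1/(-3) = 3 - 1*(-⅓) = 3 + ⅓ = 10/3)
Q(4, 1)*80 = (10/3)*80 = 800/3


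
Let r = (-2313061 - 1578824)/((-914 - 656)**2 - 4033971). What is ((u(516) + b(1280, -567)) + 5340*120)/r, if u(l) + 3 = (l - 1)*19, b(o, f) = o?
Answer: 1022817760202/3891885 ≈ 2.6281e+5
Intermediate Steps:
u(l) = -22 + 19*l (u(l) = -3 + (l - 1)*19 = -3 + (-1 + l)*19 = -3 + (-19 + 19*l) = -22 + 19*l)
r = 3891885/1569071 (r = -3891885/((-1570)**2 - 4033971) = -3891885/(2464900 - 4033971) = -3891885/(-1569071) = -3891885*(-1/1569071) = 3891885/1569071 ≈ 2.4804)
((u(516) + b(1280, -567)) + 5340*120)/r = (((-22 + 19*516) + 1280) + 5340*120)/(3891885/1569071) = (((-22 + 9804) + 1280) + 640800)*(1569071/3891885) = ((9782 + 1280) + 640800)*(1569071/3891885) = (11062 + 640800)*(1569071/3891885) = 651862*(1569071/3891885) = 1022817760202/3891885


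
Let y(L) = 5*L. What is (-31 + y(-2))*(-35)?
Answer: 1435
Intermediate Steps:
(-31 + y(-2))*(-35) = (-31 + 5*(-2))*(-35) = (-31 - 10)*(-35) = -41*(-35) = 1435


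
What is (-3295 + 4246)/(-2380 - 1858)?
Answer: -951/4238 ≈ -0.22440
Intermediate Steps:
(-3295 + 4246)/(-2380 - 1858) = 951/(-4238) = 951*(-1/4238) = -951/4238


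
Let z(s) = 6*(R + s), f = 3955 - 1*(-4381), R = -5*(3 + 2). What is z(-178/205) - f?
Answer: -1740698/205 ≈ -8491.2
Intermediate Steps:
R = -25 (R = -5*5 = -25)
f = 8336 (f = 3955 + 4381 = 8336)
z(s) = -150 + 6*s (z(s) = 6*(-25 + s) = -150 + 6*s)
z(-178/205) - f = (-150 + 6*(-178/205)) - 1*8336 = (-150 + 6*(-178*1/205)) - 8336 = (-150 + 6*(-178/205)) - 8336 = (-150 - 1068/205) - 8336 = -31818/205 - 8336 = -1740698/205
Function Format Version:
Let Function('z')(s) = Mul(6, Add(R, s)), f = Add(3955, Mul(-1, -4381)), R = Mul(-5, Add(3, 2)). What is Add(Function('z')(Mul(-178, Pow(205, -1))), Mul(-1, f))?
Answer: Rational(-1740698, 205) ≈ -8491.2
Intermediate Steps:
R = -25 (R = Mul(-5, 5) = -25)
f = 8336 (f = Add(3955, 4381) = 8336)
Function('z')(s) = Add(-150, Mul(6, s)) (Function('z')(s) = Mul(6, Add(-25, s)) = Add(-150, Mul(6, s)))
Add(Function('z')(Mul(-178, Pow(205, -1))), Mul(-1, f)) = Add(Add(-150, Mul(6, Mul(-178, Pow(205, -1)))), Mul(-1, 8336)) = Add(Add(-150, Mul(6, Mul(-178, Rational(1, 205)))), -8336) = Add(Add(-150, Mul(6, Rational(-178, 205))), -8336) = Add(Add(-150, Rational(-1068, 205)), -8336) = Add(Rational(-31818, 205), -8336) = Rational(-1740698, 205)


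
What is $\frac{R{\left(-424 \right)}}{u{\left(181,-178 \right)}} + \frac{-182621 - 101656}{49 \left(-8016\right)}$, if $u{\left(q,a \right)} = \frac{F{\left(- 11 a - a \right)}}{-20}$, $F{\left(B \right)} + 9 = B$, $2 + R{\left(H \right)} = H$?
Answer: $\frac{62717093}{13261136} \approx 4.7294$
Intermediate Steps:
$R{\left(H \right)} = -2 + H$
$F{\left(B \right)} = -9 + B$
$u{\left(q,a \right)} = \frac{9}{20} + \frac{3 a}{5}$ ($u{\left(q,a \right)} = \frac{-9 - 12 a}{-20} = \left(-9 - 12 a\right) \left(- \frac{1}{20}\right) = \frac{9}{20} + \frac{3 a}{5}$)
$\frac{R{\left(-424 \right)}}{u{\left(181,-178 \right)}} + \frac{-182621 - 101656}{49 \left(-8016\right)} = \frac{-2 - 424}{\frac{9}{20} + \frac{3}{5} \left(-178\right)} + \frac{-182621 - 101656}{49 \left(-8016\right)} = - \frac{426}{\frac{9}{20} - \frac{534}{5}} + \frac{-182621 - 101656}{-392784} = - \frac{426}{- \frac{2127}{20}} - - \frac{13537}{18704} = \left(-426\right) \left(- \frac{20}{2127}\right) + \frac{13537}{18704} = \frac{2840}{709} + \frac{13537}{18704} = \frac{62717093}{13261136}$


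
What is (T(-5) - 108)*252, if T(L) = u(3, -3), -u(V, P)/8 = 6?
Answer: -39312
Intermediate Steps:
u(V, P) = -48 (u(V, P) = -8*6 = -48)
T(L) = -48
(T(-5) - 108)*252 = (-48 - 108)*252 = -156*252 = -39312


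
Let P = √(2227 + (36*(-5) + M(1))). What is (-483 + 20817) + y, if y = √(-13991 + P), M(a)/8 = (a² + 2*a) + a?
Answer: 20334 + √(-13991 + 3*√231) ≈ 20334.0 + 118.09*I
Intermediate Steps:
M(a) = 8*a² + 24*a (M(a) = 8*((a² + 2*a) + a) = 8*(a² + 3*a) = 8*a² + 24*a)
P = 3*√231 (P = √(2227 + (36*(-5) + 8*1*(3 + 1))) = √(2227 + (-180 + 8*1*4)) = √(2227 + (-180 + 32)) = √(2227 - 148) = √2079 = 3*√231 ≈ 45.596)
y = √(-13991 + 3*√231) ≈ 118.09*I
(-483 + 20817) + y = (-483 + 20817) + √(-13991 + 3*√231) = 20334 + √(-13991 + 3*√231)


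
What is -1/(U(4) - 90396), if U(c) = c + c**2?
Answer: 1/90376 ≈ 1.1065e-5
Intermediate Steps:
-1/(U(4) - 90396) = -1/(4*(1 + 4) - 90396) = -1/(4*5 - 90396) = -1/(20 - 90396) = -1/(-90376) = -1*(-1/90376) = 1/90376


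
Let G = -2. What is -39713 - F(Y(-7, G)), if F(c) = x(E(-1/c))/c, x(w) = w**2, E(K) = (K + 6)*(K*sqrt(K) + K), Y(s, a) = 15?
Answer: -452356001519/11390625 - 15842*I*sqrt(15)/11390625 ≈ -39713.0 - 0.0053865*I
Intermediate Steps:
E(K) = (6 + K)*(K + K**(3/2)) (E(K) = (6 + K)*(K**(3/2) + K) = (6 + K)*(K + K**(3/2)))
F(c) = (c**(-2) + (-1/c)**(5/2) - 6/c + 6*(-1/c)**(3/2))**2/c (F(c) = ((-1/c)**2 + (-1/c)**(5/2) + 6*(-1/c) + 6*(-1/c)**(3/2))**2/c = (c**(-2) + (-1/c)**(5/2) - 6/c + 6*(-1/c)**(3/2))**2/c)
-39713 - F(Y(-7, G)) = -39713 - (1 - 6*15 + 15**2*(-1/15)**(3/2)*(6 - 1/15))**2/15**5 = -39713 - (1 - 90 + 225*(-1*1/15)**(3/2)*(6 - 1*1/15))**2/759375 = -39713 - (1 - 90 + 225*(-1/15)**(3/2)*(6 - 1/15))**2/759375 = -39713 - (1 - 90 + 225*(-I*sqrt(15)/225)*(89/15))**2/759375 = -39713 - (1 - 90 - 89*I*sqrt(15)/15)**2/759375 = -39713 - (-89 - 89*I*sqrt(15)/15)**2/759375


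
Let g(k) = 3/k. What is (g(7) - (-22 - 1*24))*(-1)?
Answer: -325/7 ≈ -46.429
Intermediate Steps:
(g(7) - (-22 - 1*24))*(-1) = (3/7 - (-22 - 1*24))*(-1) = (3*(1/7) - (-22 - 24))*(-1) = (3/7 - 1*(-46))*(-1) = (3/7 + 46)*(-1) = (325/7)*(-1) = -325/7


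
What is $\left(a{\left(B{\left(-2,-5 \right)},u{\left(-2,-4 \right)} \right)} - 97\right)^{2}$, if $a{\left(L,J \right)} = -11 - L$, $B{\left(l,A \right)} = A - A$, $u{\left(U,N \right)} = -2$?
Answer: $11664$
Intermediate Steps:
$B{\left(l,A \right)} = 0$
$\left(a{\left(B{\left(-2,-5 \right)},u{\left(-2,-4 \right)} \right)} - 97\right)^{2} = \left(\left(-11 - 0\right) - 97\right)^{2} = \left(\left(-11 + 0\right) - 97\right)^{2} = \left(-11 - 97\right)^{2} = \left(-108\right)^{2} = 11664$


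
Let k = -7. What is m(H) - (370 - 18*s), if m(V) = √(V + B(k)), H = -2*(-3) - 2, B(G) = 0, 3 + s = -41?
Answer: -1160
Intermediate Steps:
s = -44 (s = -3 - 41 = -44)
H = 4 (H = 6 - 2 = 4)
m(V) = √V (m(V) = √(V + 0) = √V)
m(H) - (370 - 18*s) = √4 - (370 - 18*(-44)) = 2 - (370 - 1*(-792)) = 2 - (370 + 792) = 2 - 1*1162 = 2 - 1162 = -1160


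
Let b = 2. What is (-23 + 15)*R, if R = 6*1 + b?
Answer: -64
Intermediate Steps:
R = 8 (R = 6*1 + 2 = 6 + 2 = 8)
(-23 + 15)*R = (-23 + 15)*8 = -8*8 = -64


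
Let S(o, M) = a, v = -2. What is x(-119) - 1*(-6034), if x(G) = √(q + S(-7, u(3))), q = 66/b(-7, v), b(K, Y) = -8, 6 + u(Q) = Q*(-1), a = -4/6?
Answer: 6034 + I*√321/6 ≈ 6034.0 + 2.9861*I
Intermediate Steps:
a = -⅔ (a = -4*⅙ = -⅔ ≈ -0.66667)
u(Q) = -6 - Q (u(Q) = -6 + Q*(-1) = -6 - Q)
S(o, M) = -⅔
q = -33/4 (q = 66/(-8) = 66*(-⅛) = -33/4 ≈ -8.2500)
x(G) = I*√321/6 (x(G) = √(-33/4 - ⅔) = √(-107/12) = I*√321/6)
x(-119) - 1*(-6034) = I*√321/6 - 1*(-6034) = I*√321/6 + 6034 = 6034 + I*√321/6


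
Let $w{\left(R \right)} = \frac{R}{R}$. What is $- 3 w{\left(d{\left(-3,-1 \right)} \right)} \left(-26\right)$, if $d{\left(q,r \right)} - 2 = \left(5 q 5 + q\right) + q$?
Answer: $78$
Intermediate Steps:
$d{\left(q,r \right)} = 2 + 27 q$ ($d{\left(q,r \right)} = 2 + \left(\left(5 q 5 + q\right) + q\right) = 2 + \left(\left(25 q + q\right) + q\right) = 2 + \left(26 q + q\right) = 2 + 27 q$)
$w{\left(R \right)} = 1$
$- 3 w{\left(d{\left(-3,-1 \right)} \right)} \left(-26\right) = \left(-3\right) 1 \left(-26\right) = \left(-3\right) \left(-26\right) = 78$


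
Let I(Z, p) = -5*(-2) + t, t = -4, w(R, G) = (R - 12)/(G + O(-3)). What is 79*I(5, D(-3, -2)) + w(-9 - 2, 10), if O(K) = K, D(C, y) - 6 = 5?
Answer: 3295/7 ≈ 470.71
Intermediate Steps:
D(C, y) = 11 (D(C, y) = 6 + 5 = 11)
w(R, G) = (-12 + R)/(-3 + G) (w(R, G) = (R - 12)/(G - 3) = (-12 + R)/(-3 + G))
I(Z, p) = 6 (I(Z, p) = -5*(-2) - 4 = 10 - 4 = 6)
79*I(5, D(-3, -2)) + w(-9 - 2, 10) = 79*6 + (-12 + (-9 - 2))/(-3 + 10) = 474 + (-12 - 11)/7 = 474 + (⅐)*(-23) = 474 - 23/7 = 3295/7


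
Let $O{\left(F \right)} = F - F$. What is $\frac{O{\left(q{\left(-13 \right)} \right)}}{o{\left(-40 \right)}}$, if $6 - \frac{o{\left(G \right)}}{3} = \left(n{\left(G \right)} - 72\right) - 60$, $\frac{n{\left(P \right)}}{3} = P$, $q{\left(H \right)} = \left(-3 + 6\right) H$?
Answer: $0$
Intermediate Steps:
$q{\left(H \right)} = 3 H$
$O{\left(F \right)} = 0$
$n{\left(P \right)} = 3 P$
$o{\left(G \right)} = 414 - 9 G$ ($o{\left(G \right)} = 18 - 3 \left(\left(3 G - 72\right) - 60\right) = 18 - 3 \left(\left(-72 + 3 G\right) - 60\right) = 18 - 3 \left(-132 + 3 G\right) = 18 - \left(-396 + 9 G\right) = 414 - 9 G$)
$\frac{O{\left(q{\left(-13 \right)} \right)}}{o{\left(-40 \right)}} = \frac{0}{414 - -360} = \frac{0}{414 + 360} = \frac{0}{774} = 0 \cdot \frac{1}{774} = 0$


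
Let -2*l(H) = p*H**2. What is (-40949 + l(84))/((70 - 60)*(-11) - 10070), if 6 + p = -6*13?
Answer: -255403/10180 ≈ -25.089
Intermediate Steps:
p = -84 (p = -6 - 6*13 = -6 - 78 = -84)
l(H) = 42*H**2 (l(H) = -(-42)*H**2 = 42*H**2)
(-40949 + l(84))/((70 - 60)*(-11) - 10070) = (-40949 + 42*84**2)/((70 - 60)*(-11) - 10070) = (-40949 + 42*7056)/(10*(-11) - 10070) = (-40949 + 296352)/(-110 - 10070) = 255403/(-10180) = 255403*(-1/10180) = -255403/10180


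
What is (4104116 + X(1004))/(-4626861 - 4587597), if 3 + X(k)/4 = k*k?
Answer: -1356028/1535743 ≈ -0.88298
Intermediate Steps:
X(k) = -12 + 4*k² (X(k) = -12 + 4*(k*k) = -12 + 4*k²)
(4104116 + X(1004))/(-4626861 - 4587597) = (4104116 + (-12 + 4*1004²))/(-4626861 - 4587597) = (4104116 + (-12 + 4*1008016))/(-9214458) = (4104116 + (-12 + 4032064))*(-1/9214458) = (4104116 + 4032052)*(-1/9214458) = 8136168*(-1/9214458) = -1356028/1535743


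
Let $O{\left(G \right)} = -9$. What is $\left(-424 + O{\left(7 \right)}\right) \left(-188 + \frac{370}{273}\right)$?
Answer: $\frac{22063082}{273} \approx 80817.0$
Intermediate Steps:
$\left(-424 + O{\left(7 \right)}\right) \left(-188 + \frac{370}{273}\right) = \left(-424 - 9\right) \left(-188 + \frac{370}{273}\right) = - 433 \left(-188 + 370 \cdot \frac{1}{273}\right) = - 433 \left(-188 + \frac{370}{273}\right) = \left(-433\right) \left(- \frac{50954}{273}\right) = \frac{22063082}{273}$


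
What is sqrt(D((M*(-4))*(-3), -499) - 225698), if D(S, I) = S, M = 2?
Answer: I*sqrt(225674) ≈ 475.05*I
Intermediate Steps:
sqrt(D((M*(-4))*(-3), -499) - 225698) = sqrt((2*(-4))*(-3) - 225698) = sqrt(-8*(-3) - 225698) = sqrt(24 - 225698) = sqrt(-225674) = I*sqrt(225674)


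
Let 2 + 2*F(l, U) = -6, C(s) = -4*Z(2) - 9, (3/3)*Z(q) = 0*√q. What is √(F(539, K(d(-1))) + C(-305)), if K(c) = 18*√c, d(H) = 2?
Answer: I*√13 ≈ 3.6056*I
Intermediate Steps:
Z(q) = 0 (Z(q) = 0*√q = 0)
C(s) = -9 (C(s) = -4*0 - 9 = 0 - 9 = -9)
F(l, U) = -4 (F(l, U) = -1 + (½)*(-6) = -1 - 3 = -4)
√(F(539, K(d(-1))) + C(-305)) = √(-4 - 9) = √(-13) = I*√13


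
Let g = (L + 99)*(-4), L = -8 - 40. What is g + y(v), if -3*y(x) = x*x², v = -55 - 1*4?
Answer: 204767/3 ≈ 68256.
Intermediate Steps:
L = -48
v = -59 (v = -55 - 4 = -59)
y(x) = -x³/3 (y(x) = -x*x²/3 = -x³/3)
g = -204 (g = (-48 + 99)*(-4) = 51*(-4) = -204)
g + y(v) = -204 - ⅓*(-59)³ = -204 - ⅓*(-205379) = -204 + 205379/3 = 204767/3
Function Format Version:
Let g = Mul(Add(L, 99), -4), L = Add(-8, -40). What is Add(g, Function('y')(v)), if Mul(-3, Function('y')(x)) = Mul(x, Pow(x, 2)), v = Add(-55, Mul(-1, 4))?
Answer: Rational(204767, 3) ≈ 68256.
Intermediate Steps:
L = -48
v = -59 (v = Add(-55, -4) = -59)
Function('y')(x) = Mul(Rational(-1, 3), Pow(x, 3)) (Function('y')(x) = Mul(Rational(-1, 3), Mul(x, Pow(x, 2))) = Mul(Rational(-1, 3), Pow(x, 3)))
g = -204 (g = Mul(Add(-48, 99), -4) = Mul(51, -4) = -204)
Add(g, Function('y')(v)) = Add(-204, Mul(Rational(-1, 3), Pow(-59, 3))) = Add(-204, Mul(Rational(-1, 3), -205379)) = Add(-204, Rational(205379, 3)) = Rational(204767, 3)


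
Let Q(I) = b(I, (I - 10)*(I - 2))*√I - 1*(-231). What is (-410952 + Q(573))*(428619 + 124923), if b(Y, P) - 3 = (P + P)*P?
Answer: -227351323782 + 114411473902400862*√573 ≈ 2.7387e+18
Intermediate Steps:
b(Y, P) = 3 + 2*P² (b(Y, P) = 3 + (P + P)*P = 3 + (2*P)*P = 3 + 2*P²)
Q(I) = 231 + √I*(3 + 2*(-10 + I)²*(-2 + I)²) (Q(I) = (3 + 2*((I - 10)*(I - 2))²)*√I - 1*(-231) = (3 + 2*((-10 + I)*(-2 + I))²)*√I + 231 = (3 + 2*((-10 + I)²*(-2 + I)²))*√I + 231 = (3 + 2*(-10 + I)²*(-2 + I)²)*√I + 231 = √I*(3 + 2*(-10 + I)²*(-2 + I)²) + 231 = 231 + √I*(3 + 2*(-10 + I)²*(-2 + I)²))
(-410952 + Q(573))*(428619 + 124923) = (-410952 + (231 + √573*(3 + 2*(20 + 573² - 12*573)²)))*(428619 + 124923) = (-410952 + (231 + √573*(3 + 2*(20 + 328329 - 6876)²)))*553542 = (-410952 + (231 + √573*(3 + 2*321473²)))*553542 = (-410952 + (231 + √573*(3 + 2*103344889729)))*553542 = (-410952 + (231 + √573*(3 + 206689779458)))*553542 = (-410952 + (231 + √573*206689779461))*553542 = (-410952 + (231 + 206689779461*√573))*553542 = (-410721 + 206689779461*√573)*553542 = -227351323782 + 114411473902400862*√573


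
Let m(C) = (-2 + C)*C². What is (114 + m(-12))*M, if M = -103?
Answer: 195906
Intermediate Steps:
m(C) = C²*(-2 + C)
(114 + m(-12))*M = (114 + (-12)²*(-2 - 12))*(-103) = (114 + 144*(-14))*(-103) = (114 - 2016)*(-103) = -1902*(-103) = 195906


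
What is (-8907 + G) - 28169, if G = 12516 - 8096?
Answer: -32656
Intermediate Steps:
G = 4420
(-8907 + G) - 28169 = (-8907 + 4420) - 28169 = -4487 - 28169 = -32656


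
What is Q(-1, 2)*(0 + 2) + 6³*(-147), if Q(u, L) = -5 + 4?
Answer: -31754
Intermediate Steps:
Q(u, L) = -1
Q(-1, 2)*(0 + 2) + 6³*(-147) = -(0 + 2) + 6³*(-147) = -1*2 + 216*(-147) = -2 - 31752 = -31754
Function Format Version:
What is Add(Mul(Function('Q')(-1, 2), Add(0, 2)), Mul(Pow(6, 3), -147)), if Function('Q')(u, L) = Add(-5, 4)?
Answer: -31754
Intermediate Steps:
Function('Q')(u, L) = -1
Add(Mul(Function('Q')(-1, 2), Add(0, 2)), Mul(Pow(6, 3), -147)) = Add(Mul(-1, Add(0, 2)), Mul(Pow(6, 3), -147)) = Add(Mul(-1, 2), Mul(216, -147)) = Add(-2, -31752) = -31754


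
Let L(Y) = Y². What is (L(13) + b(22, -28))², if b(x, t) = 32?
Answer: 40401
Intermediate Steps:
(L(13) + b(22, -28))² = (13² + 32)² = (169 + 32)² = 201² = 40401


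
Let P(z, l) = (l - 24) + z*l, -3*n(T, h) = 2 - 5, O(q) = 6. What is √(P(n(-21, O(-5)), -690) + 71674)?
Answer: √70270 ≈ 265.08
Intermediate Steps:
n(T, h) = 1 (n(T, h) = -(2 - 5)/3 = -⅓*(-3) = 1)
P(z, l) = -24 + l + l*z (P(z, l) = (-24 + l) + l*z = -24 + l + l*z)
√(P(n(-21, O(-5)), -690) + 71674) = √((-24 - 690 - 690*1) + 71674) = √((-24 - 690 - 690) + 71674) = √(-1404 + 71674) = √70270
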